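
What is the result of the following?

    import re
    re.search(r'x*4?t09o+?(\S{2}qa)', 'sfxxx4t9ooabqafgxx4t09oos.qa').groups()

('s.qa',)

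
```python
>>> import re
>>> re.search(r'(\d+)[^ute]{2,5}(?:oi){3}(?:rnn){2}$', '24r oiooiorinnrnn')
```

The pattern matches one or more of a digit (captured); then 2 to 5 of any character except [ute], then the literal 'oi' repeated 3 times, then the literal 'rnn' repeated 2 times; then anchored at the end.
`re.search` scans for the first position where the pattern succeeds.
Here the pattern never matches, so the call returns None.

None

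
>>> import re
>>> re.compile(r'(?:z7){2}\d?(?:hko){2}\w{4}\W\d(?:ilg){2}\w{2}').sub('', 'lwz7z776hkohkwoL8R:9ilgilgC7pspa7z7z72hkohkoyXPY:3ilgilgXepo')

'lwz7z776hkohkwoL8R:9ilgilgC7pspa7po'

Pattern: the literal 'z7' repeated 2 times, then optionally a digit; then the literal 'hko' repeated 2 times, then exactly 4 of a word character, then a non-word character; then a digit, then the literal 'ilg' repeated 2 times, then exactly 2 of a word character.
Matches: at [33:58] → 'z7z72hkohkoyXPY:3ilgilgXe'.
Every occurrence is swapped for ''.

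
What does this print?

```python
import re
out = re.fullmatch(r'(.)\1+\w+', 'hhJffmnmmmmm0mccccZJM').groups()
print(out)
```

('h',)

The match spans [0:21] → 'hhJffmnmmmmm0mccccZJM'.
Captured: group 1 = 'h'.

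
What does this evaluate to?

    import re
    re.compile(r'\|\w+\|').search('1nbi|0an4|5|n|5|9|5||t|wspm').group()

The match spans [4:10] → '|0an4|'.

'|0an4|'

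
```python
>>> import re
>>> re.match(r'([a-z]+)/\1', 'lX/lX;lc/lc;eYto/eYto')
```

None

After group 1 captures some text, `\1` only succeeds where that same text appears again.
`match` is anchored at position 0; if the pattern doesn't fit there, it returns None.
Here position 0 doesn't satisfy it, so the call returns None.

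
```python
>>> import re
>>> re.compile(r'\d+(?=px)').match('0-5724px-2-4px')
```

`re.match` won't scan ahead — the pattern has to work from the very first character.
Here the pattern fails at index 0, so the call returns None.

None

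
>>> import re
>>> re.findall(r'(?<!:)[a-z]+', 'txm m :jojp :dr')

`(?!…)`/`(?<!…)` only lets a position through if the neighbouring text does NOT match; no characters are consumed.
Scanning left to right: at [0:3] → 'txm'; at [4:5] → 'm'; at [8:11] → 'ojp'; at [14:15] → 'r'.
`findall` yields the raw match text (4 of them) because the pattern has no groups.

['txm', 'm', 'ojp', 'r']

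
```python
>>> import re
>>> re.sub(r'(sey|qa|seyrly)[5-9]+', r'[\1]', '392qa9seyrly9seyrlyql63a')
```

'392[qa][seyrly]seyrlyql63a'

The replacement refers to a captured group, so each match is rewritten using its own captured text.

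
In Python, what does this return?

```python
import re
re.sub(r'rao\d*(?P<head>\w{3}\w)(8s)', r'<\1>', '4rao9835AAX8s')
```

'4<5AAX>'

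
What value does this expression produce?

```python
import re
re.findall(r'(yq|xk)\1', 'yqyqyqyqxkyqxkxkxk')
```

['yq', 'yq', 'xk']

A backreference is literal: `\1` must see the identical characters the first group matched.
Scanning left to right: at [0:4] match 'yqyq', group 1 = 'yq'; at [4:8] match 'yqyq', group 1 = 'yq'; at [12:16] match 'xkxk', group 1 = 'xk'.
Because there's exactly one group, `findall` drops the full match and keeps group 1 from each hit.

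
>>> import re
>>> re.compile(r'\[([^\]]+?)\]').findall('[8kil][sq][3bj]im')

Matches: at [0:6] match '[8kil]', group 1 = '8kil'; at [6:10] match '[sq]', group 1 = 'sq'; at [10:15] match '[3bj]', group 1 = '3bj'.
Because there's exactly one group, `findall` drops the full match and keeps group 1 from each hit.

['8kil', 'sq', '3bj']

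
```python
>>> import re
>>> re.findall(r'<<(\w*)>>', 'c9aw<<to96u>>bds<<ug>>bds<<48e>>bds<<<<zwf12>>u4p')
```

Walking the string: at [4:13] match '<<to96u>>', group 1 = 'to96u'; at [16:22] match '<<ug>>', group 1 = 'ug'; at [25:32] match '<<48e>>', group 1 = '48e'; at [37:46] match '<<zwf12>>', group 1 = 'zwf12'.
With a single group, `findall` returns only what that group captured — 4 items.

['to96u', 'ug', '48e', 'zwf12']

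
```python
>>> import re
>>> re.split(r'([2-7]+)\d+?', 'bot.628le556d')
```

['bot.', '62', 'le', '55', 'd']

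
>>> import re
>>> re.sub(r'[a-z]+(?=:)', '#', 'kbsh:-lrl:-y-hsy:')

'#:-#:-y-#:'

The `(?=…)`/`(?<=…)` assertion just peeks at neighbouring text; it doesn't advance the match position.
Matches: at [0:4] → 'kbsh'; at [6:9] → 'lrl'; at [13:16] → 'hsy'.
`sub` substitutes '#' at each match site.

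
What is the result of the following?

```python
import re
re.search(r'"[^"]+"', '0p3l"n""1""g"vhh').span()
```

`search` walks the string left to right and returns the first match it finds.
The match spans [4:7] → '"n"'.

(4, 7)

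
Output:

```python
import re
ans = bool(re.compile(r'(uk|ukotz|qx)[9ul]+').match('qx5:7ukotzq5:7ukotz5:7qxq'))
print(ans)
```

`re.match` only tries the pattern at the start of the string.
Here the string doesn't start with a match, so the call returns None, and `bool(None)` is False.

False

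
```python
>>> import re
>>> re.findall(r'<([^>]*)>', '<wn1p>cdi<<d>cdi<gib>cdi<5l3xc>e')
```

['wn1p', '<d', 'gib', '5l3xc']

Matches: at [0:6] match '<wn1p>', group 1 = 'wn1p'; at [9:13] match '<<d>', group 1 = '<d'; at [16:21] match '<gib>', group 1 = 'gib'; at [24:31] match '<5l3xc>', group 1 = '5l3xc'.
With a single group, `findall` returns only what that group captured — 4 items.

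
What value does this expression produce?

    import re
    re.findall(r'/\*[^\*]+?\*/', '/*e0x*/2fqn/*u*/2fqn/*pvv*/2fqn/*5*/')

['/*e0x*/', '/*u*/', '/*pvv*/', '/*5*/']

`findall` yields the raw match text (4 of them) because the pattern has no groups.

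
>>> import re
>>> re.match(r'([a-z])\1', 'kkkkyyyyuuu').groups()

('k',)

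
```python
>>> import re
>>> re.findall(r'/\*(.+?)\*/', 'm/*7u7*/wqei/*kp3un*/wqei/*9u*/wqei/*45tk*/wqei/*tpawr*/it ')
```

['7u7', 'kp3un', '9u', '45tk', 'tpawr']

Because the quantifier is non-greedy, it stops expanding at the earliest point where the rest of the pattern can succeed.
With a single group, `findall` returns only what that group captured — 5 items.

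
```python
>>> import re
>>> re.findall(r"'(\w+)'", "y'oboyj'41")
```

['oboyj']

With a single group, `findall` returns only what that group captured — 1 item.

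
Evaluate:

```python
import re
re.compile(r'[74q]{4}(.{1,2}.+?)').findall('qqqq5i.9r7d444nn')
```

['5i.']

The `?` after the quantifier makes it lazy — it takes as little as possible before letting the rest of the pattern try.
One capturing group, so `findall` returns just the captured substring from the one match — 1 in all.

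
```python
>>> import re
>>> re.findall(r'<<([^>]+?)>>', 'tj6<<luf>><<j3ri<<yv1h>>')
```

`findall` collects group 1 from each match (2 total).

['luf', 'j3ri<<yv1h']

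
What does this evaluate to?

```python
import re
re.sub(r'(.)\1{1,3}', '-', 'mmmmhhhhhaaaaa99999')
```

'--h-a-9'

A backreference is literal: `\1` must see the identical characters the first group matched.
Each match is replaced by '-'.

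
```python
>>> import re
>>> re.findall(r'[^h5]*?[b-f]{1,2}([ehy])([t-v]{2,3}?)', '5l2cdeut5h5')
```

Pattern: zero or more of any character except [h5] (lazy), then 1 to 2 of a character in [b-f]; then one of [ehy] (captured); then 2 to 3 of a character in [t-v] (lazy) (captured).
Scanning left to right: at [1:8] match 'l2cdeut', groups = ('e', 'ut').
Multiple groups make `findall` return tuples — one 2-tuple for the one match.

[('e', 'ut')]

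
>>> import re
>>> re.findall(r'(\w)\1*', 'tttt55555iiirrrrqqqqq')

['t', '5', 'i', 'r', 'q']

A backreference is literal: `\1` must see the identical characters the first group matched.
With a single group, `findall` returns only what that group captured — 5 items.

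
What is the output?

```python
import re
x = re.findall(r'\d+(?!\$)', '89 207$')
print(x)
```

Because the assertion is negative and zero-width, positions next to the forbidden text are skipped.
`findall` yields the raw match text (2 of them) because the pattern has no groups.

['89', '20']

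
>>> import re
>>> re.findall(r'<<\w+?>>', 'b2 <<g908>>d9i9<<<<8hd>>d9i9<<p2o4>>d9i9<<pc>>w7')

['<<g908>>', '<<8hd>>', '<<p2o4>>', '<<pc>>']

`findall` yields the raw match text (4 of them) because the pattern has no groups.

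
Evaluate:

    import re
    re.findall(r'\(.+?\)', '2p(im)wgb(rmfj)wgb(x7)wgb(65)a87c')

A non-greedy quantifier consumes as few characters as it can — just enough that the remainder of the pattern still matches from where it stops; whatever follows it matches normally.
With no groups in the pattern, `findall` gives back each whole match — 4 here.

['(im)', '(rmfj)', '(x7)', '(65)']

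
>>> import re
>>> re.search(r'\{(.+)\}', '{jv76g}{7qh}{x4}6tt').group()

'{jv76g}{7qh}{x4}'

The match spans [0:16] → '{jv76g}{7qh}{x4}'.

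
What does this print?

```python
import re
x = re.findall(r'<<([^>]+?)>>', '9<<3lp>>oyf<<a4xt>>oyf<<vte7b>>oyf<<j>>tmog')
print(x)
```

['3lp', 'a4xt', 'vte7b', 'j']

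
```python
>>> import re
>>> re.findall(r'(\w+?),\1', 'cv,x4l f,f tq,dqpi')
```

The backreference `\1` re-matches whatever the first group consumed, character for character.
`findall` collects group 1 from the one match (1 total).

['f']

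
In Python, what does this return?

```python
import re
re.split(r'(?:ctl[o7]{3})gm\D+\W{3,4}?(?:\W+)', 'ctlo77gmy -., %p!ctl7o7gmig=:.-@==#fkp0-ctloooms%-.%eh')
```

['', 'p!', 'fkp0-ctloooms%-.%eh']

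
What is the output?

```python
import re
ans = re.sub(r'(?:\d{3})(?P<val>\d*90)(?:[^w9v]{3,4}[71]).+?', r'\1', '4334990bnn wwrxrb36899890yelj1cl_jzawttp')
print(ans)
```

4334990bnn wwrxrb99890l_jzawttp

A `+?`/`*?`/`{m,n}?` starts at its minimum and grows only as far as needed for what follows to match.
Each match is replaced using the text its own group 1 captured.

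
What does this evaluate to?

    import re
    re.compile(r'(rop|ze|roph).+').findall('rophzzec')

['rop']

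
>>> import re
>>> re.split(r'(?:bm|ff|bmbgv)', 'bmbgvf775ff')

Alternation isn't longest-match — the leftmost alternative that fits at this position is chosen.
Matches to split on: at [0:2] → 'bm'; at [9:11] → 'ff'.
Each match becomes a cut point; 3 segments remain.

['', 'bgvf775', '']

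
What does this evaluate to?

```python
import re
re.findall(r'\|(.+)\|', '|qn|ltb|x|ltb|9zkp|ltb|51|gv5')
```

['qn|ltb|x|ltb|9zkp|ltb|51']

Walking the string: at [0:26] match '|qn|ltb|x|ltb|9zkp|ltb|51|', group 1 = 'qn|ltb|x|ltb|9zkp|ltb|51'.
With a single group, `findall` returns only what that group captured — 1 item.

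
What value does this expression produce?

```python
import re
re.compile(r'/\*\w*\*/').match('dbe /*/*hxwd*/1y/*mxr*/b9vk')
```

`re.match` only tries the pattern at the start of the string.
Here the pattern fails at index 0, so the call returns None.

None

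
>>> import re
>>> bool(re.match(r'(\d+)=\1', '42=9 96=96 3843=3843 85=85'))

False

`match` is anchored at position 0; if the pattern doesn't fit there, it returns None.
Here the string doesn't start with a match, so the call returns None, and `bool(None)` is False.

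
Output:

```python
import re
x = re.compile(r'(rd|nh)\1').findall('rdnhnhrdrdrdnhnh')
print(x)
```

['nh', 'rd', 'nh']

The backreference `\1` re-matches whatever the first group consumed, character for character.
Matches: at [2:6] match 'nhnh', group 1 = 'nh'; at [6:10] match 'rdrd', group 1 = 'rd'; at [12:16] match 'nhnh', group 1 = 'nh'.
With a single group, `findall` returns only what that group captured — 3 items.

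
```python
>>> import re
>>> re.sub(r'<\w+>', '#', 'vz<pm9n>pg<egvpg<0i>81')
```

'vz#pg<egvpg#81'

Matches: at [2:8] → '<pm9n>'; at [16:20] → '<0i>'.
Every occurrence is swapped for '#'.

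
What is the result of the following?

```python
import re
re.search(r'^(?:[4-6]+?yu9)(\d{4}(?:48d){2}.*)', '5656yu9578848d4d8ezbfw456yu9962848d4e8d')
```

This matches anchored at the start of the string; then one or more of a character in [4-6] (lazy), then the literal 'yu9' (non-capturing group); then exactly 4 of a digit, then the literal '48d' repeated 2 times, then zero or more of any character (captured).
`search` walks the string left to right and returns the first match it finds.
Here no position works, so the call returns None.

None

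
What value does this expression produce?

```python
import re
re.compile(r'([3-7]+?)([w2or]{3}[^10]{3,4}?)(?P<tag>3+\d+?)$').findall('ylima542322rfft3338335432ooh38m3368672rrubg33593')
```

A `+?`/`*?`/`{m,n}?` starts at its minimum and grows only as far as needed for what follows to match.
With 3 capturing groups, `findall` returns a 3-tuple per match.

[('67', '2rrubg', '33593')]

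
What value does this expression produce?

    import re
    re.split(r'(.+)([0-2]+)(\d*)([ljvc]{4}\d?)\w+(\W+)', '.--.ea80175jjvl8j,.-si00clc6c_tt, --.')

['', '.--.ea80', '1', '75', 'jjvl8', ',.-', 'si00clc6c_tt, --.']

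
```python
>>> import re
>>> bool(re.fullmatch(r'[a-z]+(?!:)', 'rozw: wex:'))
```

`re.fullmatch` is like wrapping the pattern in `^…$` (in single-line mode).
Here there's no way to consume every character, so the call returns None, and `bool(None)` is False.

False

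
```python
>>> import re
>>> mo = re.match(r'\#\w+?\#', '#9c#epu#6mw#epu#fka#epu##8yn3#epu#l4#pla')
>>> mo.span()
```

(0, 4)

`re.match` only tries the pattern at the start of the string.
The match spans [0:4] → '#9c#'.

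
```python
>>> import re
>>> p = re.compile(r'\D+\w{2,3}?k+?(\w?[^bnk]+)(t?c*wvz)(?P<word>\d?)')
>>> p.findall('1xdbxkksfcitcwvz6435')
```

[('sfcitc', 'wvz', '6')]

Pattern: one or more of a non-digit, then 2 to 3 of a word character (lazy), then one or more of a literal 'k' (lazy); then optionally a word character, then one or more of any character except [bnk] (captured); then optionally the literal 't', then zero or more of a literal 'c', then the literal 'wvz' (captured); then optionally a digit (captured as 'word').
Multiple groups make `findall` return tuples — one 3-tuple for the one match.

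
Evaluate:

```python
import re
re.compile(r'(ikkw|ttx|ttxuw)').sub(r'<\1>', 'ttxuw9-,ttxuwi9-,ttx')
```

Alternation isn't longest-match — the leftmost alternative that fits at this position is chosen.
Matches: at [0:3] → 'ttx'; at [8:11] → 'ttx'; at [17:20] → 'ttx'.
`\1` in the replacement pulls in group 1's text for each match.

'<ttx>uw9-,<ttx>uwi9-,<ttx>'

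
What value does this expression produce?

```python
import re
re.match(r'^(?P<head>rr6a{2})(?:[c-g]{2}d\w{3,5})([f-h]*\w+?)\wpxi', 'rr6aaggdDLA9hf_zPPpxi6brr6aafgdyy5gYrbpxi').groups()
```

('rr6aa', 'f_zP')

The match spans [0:21] → 'rr6aaggdDLA9hf_zPPpxi'.
Captured: group 1 = 'rr6aa', group 2 = 'f_zP'.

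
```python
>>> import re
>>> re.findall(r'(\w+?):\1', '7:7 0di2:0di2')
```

A backreference is literal: `\1` must see the identical characters the first group matched.
Walking the string: at [0:3] match '7:7', group 1 = '7'; at [4:13] match '0di2:0di2', group 1 = '0di2'.
With a single group, `findall` returns only what that group captured — 2 items.

['7', '0di2']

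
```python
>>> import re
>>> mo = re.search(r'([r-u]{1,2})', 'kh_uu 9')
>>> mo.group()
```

The pattern matches 1 to 2 of a character in [r-u] (captured).
The match spans [3:5] → 'uu'.

'uu'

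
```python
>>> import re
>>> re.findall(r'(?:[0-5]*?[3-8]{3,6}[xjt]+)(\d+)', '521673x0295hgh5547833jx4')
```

['0295', '4']

This matches zero or more of a character in [0-5] (lazy), then 3 to 6 of a character in [3-8], then one or more of one of [xjt] (non-capturing group); then one or more of a digit (captured).
Matches: at [0:11] match '521673x0295', group 1 = '0295'; at [14:24] match '5547833jx4', group 1 = '4'.
One capturing group, so `findall` returns just the captured substring from each match — 2 in all.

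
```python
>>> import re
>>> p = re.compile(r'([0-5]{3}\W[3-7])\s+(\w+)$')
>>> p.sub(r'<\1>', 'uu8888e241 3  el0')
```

'uu8888e<241 3>'

The pattern matches exactly 3 of a character in [0-5], then a non-word character, then a character in [3-7] (captured); then one or more of whitespace; then one or more of a word character (captured); then anchored at the end.
Matches: at [7:17] → '241 3  el0'.
The replacement refers to a captured group, so each match is rewritten using its own captured text.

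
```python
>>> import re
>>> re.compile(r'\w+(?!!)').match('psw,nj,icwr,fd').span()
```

(0, 3)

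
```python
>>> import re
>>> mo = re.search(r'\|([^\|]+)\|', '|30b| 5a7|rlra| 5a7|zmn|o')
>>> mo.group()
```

'|30b|'

`search` walks the string left to right and returns the first match it finds.
The match spans [0:5] → '|30b|'.
Captured: group 1 = '30b'.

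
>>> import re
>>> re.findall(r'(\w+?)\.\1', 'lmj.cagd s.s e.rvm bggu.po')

['s']

After group 1 captures some text, `\1` only succeeds where that same text appears again.
Matches: at [9:12] match 's.s', group 1 = 's'.
`findall` collects group 1 from the one match (1 total).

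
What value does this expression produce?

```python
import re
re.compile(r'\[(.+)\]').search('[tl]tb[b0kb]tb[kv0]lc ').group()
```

The match spans [0:19] → '[tl]tb[b0kb]tb[kv0]'.

'[tl]tb[b0kb]tb[kv0]'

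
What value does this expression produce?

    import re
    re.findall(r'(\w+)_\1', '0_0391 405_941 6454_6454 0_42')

['0', '6454']

`\1` is not a pattern — it's the concrete string captured by group 1, re-applied verbatim.
Matches: at [0:3] match '0_0', group 1 = '0'; at [15:24] match '6454_6454', group 1 = '6454'.
Because there's exactly one group, `findall` drops the full match and keeps group 1 from each hit.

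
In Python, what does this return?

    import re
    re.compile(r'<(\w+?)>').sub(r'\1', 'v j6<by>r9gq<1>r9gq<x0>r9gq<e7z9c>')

'v j6byr9gq1r9gqx0r9gqe7z9c'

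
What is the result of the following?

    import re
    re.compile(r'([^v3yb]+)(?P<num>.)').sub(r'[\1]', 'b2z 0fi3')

'b[2z 0fi]'

Each match is replaced using the text its own group 1 captured.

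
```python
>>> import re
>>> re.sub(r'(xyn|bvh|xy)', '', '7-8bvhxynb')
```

Branches in `(...|...)` are attempted left-to-right; the first branch that allows the whole pattern to succeed is taken.
Each match is replaced by ''.

'7-8b'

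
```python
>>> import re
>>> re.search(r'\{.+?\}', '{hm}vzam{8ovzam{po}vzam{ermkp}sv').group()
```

'{hm}'

A non-greedy quantifier consumes as few characters as it can — just enough that the remainder of the pattern still matches from where it stops; whatever follows it matches normally.
The match spans [0:4] → '{hm}'.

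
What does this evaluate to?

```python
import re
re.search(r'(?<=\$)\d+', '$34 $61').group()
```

'34'

Lookahead/lookbehind check context without consuming it, so the matched span excludes the asserted characters.
The match spans [1:3] → '34'.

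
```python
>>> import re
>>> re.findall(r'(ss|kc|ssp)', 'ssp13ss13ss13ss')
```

['ss', 'ss', 'ss', 'ss']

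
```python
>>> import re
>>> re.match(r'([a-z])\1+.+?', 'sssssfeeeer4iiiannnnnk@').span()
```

A backreference is literal: `\1` must see the identical characters the first group matched.
With `match`, the pattern is implicitly anchored at the beginning.
The match spans [0:6] → 'sssssf'.
Captured: group 1 = 's'.

(0, 6)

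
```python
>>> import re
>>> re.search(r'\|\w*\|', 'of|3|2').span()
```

(2, 5)

The match spans [2:5] → '|3|'.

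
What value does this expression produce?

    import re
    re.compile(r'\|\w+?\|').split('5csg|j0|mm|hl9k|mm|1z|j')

Matches to split on: at [4:8] → '|j0|'; at [10:16] → '|hl9k|'; at [18:22] → '|1z|'.
Splitting on the pattern gives 4 pieces.

['5csg', 'mm', 'mm', 'j']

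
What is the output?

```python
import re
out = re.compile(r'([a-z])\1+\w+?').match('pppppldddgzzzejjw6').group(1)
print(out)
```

p

A backreference is literal: `\1` must see the identical characters the first group matched.
With `match`, the pattern is implicitly anchored at the beginning.
The match spans [0:6] → 'pppppl'.
Captured: group 1 = 'p'.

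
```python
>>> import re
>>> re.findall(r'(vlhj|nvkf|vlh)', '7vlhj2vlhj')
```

['vlhj', 'vlhj']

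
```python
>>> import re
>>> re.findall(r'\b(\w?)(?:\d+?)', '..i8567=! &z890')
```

The pattern matches a word boundary (`\b`, zero-width); then optionally a word character (captured); then one or more of a digit (lazy) (non-capturing group).
Scanning left to right: at [2:4] match 'i8', group 1 = 'i'; at [11:13] match 'z8', group 1 = 'z'.
With a single group, `findall` returns only what that group captured — 2 items.

['i', 'z']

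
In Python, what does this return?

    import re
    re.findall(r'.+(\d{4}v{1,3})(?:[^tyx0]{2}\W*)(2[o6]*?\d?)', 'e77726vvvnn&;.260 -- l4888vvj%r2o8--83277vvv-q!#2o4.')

This matches one or more of any character; then exactly 4 of a digit, then 1 to 3 of the literal 'v' (captured); then exactly 2 of any character except [tyx0], then zero or more of a non-word character (non-capturing group); then the literal '2', then zero or more of one of [o6] (lazy), then optionally a digit (captured).
Scanning left to right: at [0:49] match 'e77726vvvnn&;.260 -- l4888vvj%r2o8--83277vvv-q!#2', groups = ('3277vvv', '2').
2 groups means the one result is a tuple of 2 captured strings — 1 here.

[('3277vvv', '2')]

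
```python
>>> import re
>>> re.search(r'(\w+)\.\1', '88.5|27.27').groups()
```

('27',)

The match spans [5:10] → '27.27'.
Captured: group 1 = '27'.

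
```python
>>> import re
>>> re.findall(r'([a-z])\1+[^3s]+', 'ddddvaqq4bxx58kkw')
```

['d']

The backreference `\1` re-matches whatever the first group consumed, character for character.
Matches: at [0:17] match 'ddddvaqq4bxx58kkw', group 1 = 'd'.
With a single group, `findall` returns only what that group captured — 1 item.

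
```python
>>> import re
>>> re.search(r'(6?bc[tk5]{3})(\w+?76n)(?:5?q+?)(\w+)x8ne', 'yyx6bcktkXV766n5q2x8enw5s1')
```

None

This matches optionally the literal '6', then the literal 'bc', then exactly 3 of one of [tk5] (captured); then one or more of a word character (lazy), then the literal '76n' (captured); then optionally a literal '5', then one or more of the literal 'q' (lazy) (non-capturing group); then one or more of a word character (captured); then a literal 'x', then the literal '8ne'.
Here nothing in the string fits, so the call returns None.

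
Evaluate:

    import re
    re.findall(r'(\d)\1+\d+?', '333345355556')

A backreference is literal: `\1` must see the identical characters the first group matched.
One capturing group, so `findall` returns just the captured substring from each match — 2 in all.

['3', '5']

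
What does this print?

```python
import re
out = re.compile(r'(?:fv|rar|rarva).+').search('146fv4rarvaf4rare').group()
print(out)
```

fv4rarvaf4rare

`re.search` scans for the first position where the pattern succeeds.
The match spans [3:17] → 'fv4rarvaf4rare'.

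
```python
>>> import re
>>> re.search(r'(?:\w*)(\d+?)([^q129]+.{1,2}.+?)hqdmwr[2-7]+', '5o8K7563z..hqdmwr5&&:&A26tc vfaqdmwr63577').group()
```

'5o8K7563z..hqdmwr5'

The pattern matches zero or more of a word character (non-capturing group); then one or more of a digit (lazy) (captured); then one or more of any character except [q129], then 1 to 2 of any character, then one or more of any character (lazy) (captured); then the literal 'hqd', then the literal 'mwr', then one or more of a character in [2-7].
`re.search` tries every starting position until one works.
The match spans [0:18] → '5o8K7563z..hqdmwr5'.
Captured: group 1 = '3', group 2 = 'z..'.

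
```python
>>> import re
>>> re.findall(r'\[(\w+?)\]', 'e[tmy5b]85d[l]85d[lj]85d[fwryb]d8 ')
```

['tmy5b', 'l', 'lj', 'fwryb']

With a single group, `findall` returns only what that group captured — 4 items.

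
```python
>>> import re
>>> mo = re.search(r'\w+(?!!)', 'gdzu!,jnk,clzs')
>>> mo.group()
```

The negative lookaround is zero-width — it rules out positions where the adjacent text would match, without consuming anything.
`re.search` scans for the first position where the pattern succeeds.
The match spans [0:3] → 'gdz'.

'gdz'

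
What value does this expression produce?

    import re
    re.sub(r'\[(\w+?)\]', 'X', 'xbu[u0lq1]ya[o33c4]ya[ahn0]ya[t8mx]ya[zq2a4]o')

Matches: at [3:10] → '[u0lq1]'; at [12:19] → '[o33c4]'; at [21:27] → '[ahn0]'; at [29:35] → '[t8mx]'; at [37:44] → '[zq2a4]'.
Every occurrence is swapped for 'X'.

'xbuXyaXyaXyaXyaXo'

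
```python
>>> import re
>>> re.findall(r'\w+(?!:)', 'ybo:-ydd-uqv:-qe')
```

`(?!…)`/`(?<!…)` only lets a position through if the neighbouring text does NOT match; no characters are consumed.
Since nothing is captured, `findall` lists the 4 matched substrings directly.

['yb', 'ydd', 'uq', 'qe']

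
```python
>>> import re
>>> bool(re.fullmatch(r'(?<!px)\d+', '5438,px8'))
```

A negative assertion filters positions out without eating any characters.
`re.fullmatch` requires the pattern to consume the entire string.
Here the pattern can't cover the whole string, so the call returns None, and `bool(None)` is False.

False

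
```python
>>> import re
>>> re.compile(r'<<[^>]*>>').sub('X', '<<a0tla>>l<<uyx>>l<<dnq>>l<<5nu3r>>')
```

`sub` substitutes 'X' at each match site.

'XlXlXlX'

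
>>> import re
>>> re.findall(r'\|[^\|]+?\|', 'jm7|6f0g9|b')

With no groups in the pattern, `findall` gives back each whole match — 1 here.

['|6f0g9|']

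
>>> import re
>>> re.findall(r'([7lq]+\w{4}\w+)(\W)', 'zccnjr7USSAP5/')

[('7USSAP5', '/')]

With 2 capturing groups, `findall` returns a 2-tuple per match.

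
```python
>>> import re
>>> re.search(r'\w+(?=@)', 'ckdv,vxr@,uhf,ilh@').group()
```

The `(?=…)`/`(?<=…)` assertion just peeks at neighbouring text; it doesn't advance the match position.
`search` walks the string left to right and returns the first match it finds.
The match spans [5:8] → 'vxr'.

'vxr'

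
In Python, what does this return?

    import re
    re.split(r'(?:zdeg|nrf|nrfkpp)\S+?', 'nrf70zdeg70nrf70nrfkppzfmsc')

['', '0', '0', '0', 'ppzfmsc']

The regex engine tests alternatives in the order written; an earlier branch that matches wins even if a later one would match more.
Matches to split on: at [0:4] → 'nrf7'; at [5:10] → 'zdeg7'; at [11:15] → 'nrf7'; at [16:20] → 'nrfk'.
Splitting on the pattern gives 5 pieces.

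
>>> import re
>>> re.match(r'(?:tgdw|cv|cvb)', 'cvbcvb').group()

The regex engine tests alternatives in the order written; an earlier branch that matches wins even if a later one would match more.
`re.match` won't scan ahead — the pattern has to work from the very first character.
The match spans [0:2] → 'cv'.

'cv'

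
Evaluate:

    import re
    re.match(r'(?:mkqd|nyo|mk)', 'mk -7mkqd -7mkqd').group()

'mk'

With `match`, the pattern is implicitly anchored at the beginning.
The match spans [0:2] → 'mk'.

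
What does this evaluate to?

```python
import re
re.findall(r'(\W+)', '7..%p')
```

['..%']

This matches one or more of a non-word character (captured).
Scanning left to right: at [1:4] match '..%', group 1 = '..%'.
Because there's exactly one group, `findall` drops the full match and keeps group 1 from the one hit.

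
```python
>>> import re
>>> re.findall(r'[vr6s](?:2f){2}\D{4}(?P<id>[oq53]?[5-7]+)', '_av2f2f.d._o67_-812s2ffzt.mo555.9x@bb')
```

['o67']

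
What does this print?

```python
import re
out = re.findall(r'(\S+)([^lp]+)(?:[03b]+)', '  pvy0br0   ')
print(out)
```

[('pvy0b', 'r')]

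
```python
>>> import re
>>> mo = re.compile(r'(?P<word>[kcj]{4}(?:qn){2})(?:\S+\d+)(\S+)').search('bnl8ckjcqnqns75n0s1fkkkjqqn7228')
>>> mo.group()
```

'ckjcqnqns75n0s1fkkkjqqn7228'

The pattern matches exactly 4 of one of [kcj], then the literal 'qn' repeated 2 times (captured as 'word'); then one or more of a non-whitespace character, then one or more of a digit (non-capturing group); then one or more of a non-whitespace character (captured).
The match spans [4:31] → 'ckjcqnqns75n0s1fkkkjqqn7228'.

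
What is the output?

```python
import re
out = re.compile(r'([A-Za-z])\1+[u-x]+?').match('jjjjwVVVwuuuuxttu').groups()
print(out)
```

('j',)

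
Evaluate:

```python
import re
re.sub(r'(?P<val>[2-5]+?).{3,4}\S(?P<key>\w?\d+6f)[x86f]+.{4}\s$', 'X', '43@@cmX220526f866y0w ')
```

'X'

`sub` substitutes 'X' at each match site.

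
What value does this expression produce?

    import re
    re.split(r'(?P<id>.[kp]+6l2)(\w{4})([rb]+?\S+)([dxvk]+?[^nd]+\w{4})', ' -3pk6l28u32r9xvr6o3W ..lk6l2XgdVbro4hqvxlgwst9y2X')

The group in the pattern means `split` returns the separators' captures alongside the pieces.

[' -', '3pk6l2', '8u32', 'r9x', 'vr6o3W ..lk6l2XgdVbr', 'o4hqvxlgwst9y2X']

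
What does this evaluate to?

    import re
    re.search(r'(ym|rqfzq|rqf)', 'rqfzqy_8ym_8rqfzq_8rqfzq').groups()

Alternation tries branches left to right and keeps the first one that lets the overall match succeed at that position.
`re.search` scans for the first position where the pattern succeeds.
The match spans [0:5] → 'rqfzq'.
Captured: group 1 = 'rqfzq'.

('rqfzq',)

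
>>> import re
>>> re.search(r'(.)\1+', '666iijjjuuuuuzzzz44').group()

`\1` is not a pattern — it's the concrete string captured by group 1, re-applied verbatim.
`re.search` scans for the first position where the pattern succeeds.
The match spans [0:3] → '666'.
Captured: group 1 = '6'.

'666'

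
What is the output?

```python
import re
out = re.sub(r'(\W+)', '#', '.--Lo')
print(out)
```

#Lo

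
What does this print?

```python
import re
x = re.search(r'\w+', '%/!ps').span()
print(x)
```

This matches one or more of a word character.
Unlike `match`, `search` isn't anchored — it looks for the pattern anywhere in the string.
The match spans [3:5] → 'ps'.

(3, 5)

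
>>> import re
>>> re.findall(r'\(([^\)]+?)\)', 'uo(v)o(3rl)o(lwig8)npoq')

['v', '3rl', 'lwig8']

One capturing group, so `findall` returns just the captured substring from each match — 3 in all.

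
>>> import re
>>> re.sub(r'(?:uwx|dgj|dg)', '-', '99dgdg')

'99--'

Matches: at [2:4] → 'dg'; at [4:6] → 'dg'.
Every occurrence is swapped for '-'.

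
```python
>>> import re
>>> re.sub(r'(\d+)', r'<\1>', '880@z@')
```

'<880>@z@'

Pattern: one or more of a digit (captured).
The replacement refers to a captured group, so each match is rewritten using its own captured text.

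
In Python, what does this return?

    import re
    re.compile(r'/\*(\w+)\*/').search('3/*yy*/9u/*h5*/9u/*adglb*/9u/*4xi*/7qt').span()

The match spans [1:7] → '/*yy*/'.

(1, 7)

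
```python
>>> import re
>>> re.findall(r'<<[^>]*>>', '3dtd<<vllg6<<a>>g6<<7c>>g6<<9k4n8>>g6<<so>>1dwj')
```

Walking the string: at [4:16] → '<<vllg6<<a>>'; at [18:24] → '<<7c>>'; at [26:35] → '<<9k4n8>>'; at [37:43] → '<<so>>'.
No capturing groups, so `findall` returns the 4 full match strings.

['<<vllg6<<a>>', '<<7c>>', '<<9k4n8>>', '<<so>>']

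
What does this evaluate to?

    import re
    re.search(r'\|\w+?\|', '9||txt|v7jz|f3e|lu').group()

'|txt|'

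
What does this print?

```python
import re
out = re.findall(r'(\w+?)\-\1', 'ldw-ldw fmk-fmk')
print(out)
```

['ldw', 'fmk']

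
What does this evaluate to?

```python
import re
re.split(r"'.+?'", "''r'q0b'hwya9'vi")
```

The `?` after the quantifier makes it lazy — it takes as little as possible before letting the rest of the pattern try.
`split` removes every match and returns the 3 fragments in between.

['', 'q0b', 'vi']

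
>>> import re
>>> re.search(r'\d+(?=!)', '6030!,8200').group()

'6030'

Lookahead/lookbehind check context without consuming it, so the matched span excludes the asserted characters.
`re.search` tries every starting position until one works.
The match spans [0:4] → '6030'.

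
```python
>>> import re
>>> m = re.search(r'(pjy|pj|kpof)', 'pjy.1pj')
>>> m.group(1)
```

`|` is ordered: at each position the engine commits to the first alternative that works.
`re.search` tries every starting position until one works.
The match spans [0:3] → 'pjy'.
Captured: group 1 = 'pjy'.

'pjy'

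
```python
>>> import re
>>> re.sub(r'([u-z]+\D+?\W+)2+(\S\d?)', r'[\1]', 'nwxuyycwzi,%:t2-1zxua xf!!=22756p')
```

Pattern: one or more of a character in [u-z], then one or more of a non-digit (lazy), then one or more of a non-word character (captured); then one or more of a literal '2'; then a non-whitespace character, then optionally a digit (captured).
The replacement refers to a captured group, so each match is rewritten using its own captured text.

'nwxuyycwzi,%:t2-1[zxua xf!!=]6p'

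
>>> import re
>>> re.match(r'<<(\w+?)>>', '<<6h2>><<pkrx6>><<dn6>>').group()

`match` is anchored at position 0; if the pattern doesn't fit there, it returns None.
The match spans [0:7] → '<<6h2>>'.

'<<6h2>>'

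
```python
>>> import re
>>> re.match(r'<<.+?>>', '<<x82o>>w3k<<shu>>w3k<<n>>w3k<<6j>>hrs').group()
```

'<<x82o>>'

`re.match` won't scan ahead — the pattern has to work from the very first character.
The match spans [0:8] → '<<x82o>>'.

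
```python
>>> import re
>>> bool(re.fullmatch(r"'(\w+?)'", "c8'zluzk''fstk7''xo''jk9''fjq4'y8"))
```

`re.fullmatch` requires the pattern to consume the entire string.
Here the pattern can't cover the whole string, so the call returns None, and `bool(None)` is False.

False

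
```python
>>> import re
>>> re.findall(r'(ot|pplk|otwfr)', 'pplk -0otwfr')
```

['pplk', 'ot']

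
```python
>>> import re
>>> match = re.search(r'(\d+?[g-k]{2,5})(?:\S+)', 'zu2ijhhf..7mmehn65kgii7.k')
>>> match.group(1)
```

'2ijhh'

This matches one or more of a digit (lazy), then 2 to 5 of a character in [g-k] (captured); then one or more of a non-whitespace character (non-capturing group).
`re.search` tries every starting position until one works.
The match spans [2:25] → '2ijhhf..7mmehn65kgii7.k'.
Captured: group 1 = '2ijhh'.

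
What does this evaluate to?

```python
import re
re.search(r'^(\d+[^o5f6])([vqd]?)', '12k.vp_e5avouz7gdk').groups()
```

('12k', '')

The pattern matches anchored at the start of the string; then one or more of a digit, then any character except [o5f6] (captured); then optionally one of [vqd] (captured).
Unlike `match`, `search` isn't anchored — it looks for the pattern anywhere in the string.
The match spans [0:3] → '12k'.
Captured: group 1 = '12k', group 2 = ''.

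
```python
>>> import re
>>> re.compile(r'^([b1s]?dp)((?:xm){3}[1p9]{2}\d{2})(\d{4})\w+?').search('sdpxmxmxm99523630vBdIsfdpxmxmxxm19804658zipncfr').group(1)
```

The match spans [0:18] → 'sdpxmxmxm99523630v'.
Captured: group 1 = 'sdp', group 2 = 'xmxmxm9952', group 3 = '3630'.

'sdp'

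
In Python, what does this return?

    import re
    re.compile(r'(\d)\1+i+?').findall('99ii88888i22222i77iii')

['9', '8', '2', '7']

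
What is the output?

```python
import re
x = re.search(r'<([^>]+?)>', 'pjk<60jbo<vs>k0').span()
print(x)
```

(3, 13)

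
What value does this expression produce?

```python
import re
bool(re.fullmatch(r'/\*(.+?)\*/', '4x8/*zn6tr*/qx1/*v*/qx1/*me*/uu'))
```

`re.fullmatch` requires the pattern to consume the entire string.
Here the string isn't matched end-to-end, so the call returns None, and `bool(None)` is False.

False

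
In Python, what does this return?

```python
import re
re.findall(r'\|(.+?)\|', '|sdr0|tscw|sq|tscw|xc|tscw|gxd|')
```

['sdr0', 'sq', 'xc', 'gxd']

Because the quantifier is non-greedy, it stops expanding at the earliest point where the rest of the pattern can succeed.
Matches: at [0:6] match '|sdr0|', group 1 = 'sdr0'; at [10:14] match '|sq|', group 1 = 'sq'; at [18:22] match '|xc|', group 1 = 'xc'; at [26:31] match '|gxd|', group 1 = 'gxd'.
One capturing group, so `findall` returns just the captured substring from each match — 4 in all.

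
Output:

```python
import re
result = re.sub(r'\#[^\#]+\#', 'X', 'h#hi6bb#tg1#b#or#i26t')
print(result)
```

Each match is replaced by 'X'.

hXtg1Xor#i26t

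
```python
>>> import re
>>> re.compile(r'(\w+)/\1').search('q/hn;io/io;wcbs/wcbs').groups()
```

The backreference `\1` re-matches whatever the first group consumed, character for character.
`re.search` tries every starting position until one works.
The match spans [5:10] → 'io/io'.
Captured: group 1 = 'io'.

('io',)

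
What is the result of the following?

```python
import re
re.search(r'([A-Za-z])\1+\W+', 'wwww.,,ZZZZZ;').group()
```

'wwww.,,'

`\1` is not a pattern — it's the concrete string captured by group 1, re-applied verbatim.
The match spans [0:7] → 'wwww.,,'.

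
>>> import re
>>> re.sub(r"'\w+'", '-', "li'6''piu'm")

'li--m'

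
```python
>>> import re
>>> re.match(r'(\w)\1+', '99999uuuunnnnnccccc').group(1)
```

The match spans [0:5] → '99999'.
Captured: group 1 = '9'.

'9'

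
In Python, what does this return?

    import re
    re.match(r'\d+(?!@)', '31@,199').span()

The negative lookaround is zero-width — it rules out positions where the adjacent text would match, without consuming anything.
`match` is anchored at position 0; if the pattern doesn't fit there, it returns None.
The match spans [0:1] → '3'.

(0, 1)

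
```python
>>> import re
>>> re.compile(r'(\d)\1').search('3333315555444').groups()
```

('3',)

`\1` is not a pattern — it's the concrete string captured by group 1, re-applied verbatim.
`re.search` tries every starting position until one works.
The match spans [0:2] → '33'.
Captured: group 1 = '3'.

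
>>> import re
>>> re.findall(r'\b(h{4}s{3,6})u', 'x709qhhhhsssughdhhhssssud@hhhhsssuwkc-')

['hhhhsss']

One capturing group, so `findall` returns just the captured substring from the one match — 1 in all.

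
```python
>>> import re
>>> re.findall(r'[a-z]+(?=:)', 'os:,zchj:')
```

['os', 'zchj']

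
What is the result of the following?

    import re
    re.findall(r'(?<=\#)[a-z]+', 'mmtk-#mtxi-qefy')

The `(?=…)`/`(?<=…)` assertion just peeks at neighbouring text; it doesn't advance the match position.
With no groups in the pattern, `findall` gives back each whole match — 1 here.

['mtxi']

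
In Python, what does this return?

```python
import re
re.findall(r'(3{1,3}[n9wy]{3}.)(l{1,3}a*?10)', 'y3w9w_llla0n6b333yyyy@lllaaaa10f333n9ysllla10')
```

The pattern matches 1 to 3 of the literal '3', then exactly 3 of one of [n9wy], then any character (captured); then 1 to 3 of the literal 'l', then zero or more of a literal 'a' (lazy), then the literal '10' (captured).
Multiple groups make `findall` return tuples — one 2-tuple for the one match.

[('333n9ys', 'llla10')]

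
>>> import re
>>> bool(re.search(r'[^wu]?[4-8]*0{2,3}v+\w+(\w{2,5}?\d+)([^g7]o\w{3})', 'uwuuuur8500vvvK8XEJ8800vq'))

False

Here no position works, so the call returns None, and `bool(None)` is False.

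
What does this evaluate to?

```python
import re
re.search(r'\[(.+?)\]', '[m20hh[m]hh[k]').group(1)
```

'm20hh[m'

The match spans [0:9] → '[m20hh[m]'.
Captured: group 1 = 'm20hh[m'.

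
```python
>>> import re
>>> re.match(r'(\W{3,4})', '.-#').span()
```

Pattern: 3 to 4 of a non-word character (captured).
`match` is anchored at position 0; if the pattern doesn't fit there, it returns None.
The match spans [0:3] → '.-#'.
Captured: group 1 = '.-#'.

(0, 3)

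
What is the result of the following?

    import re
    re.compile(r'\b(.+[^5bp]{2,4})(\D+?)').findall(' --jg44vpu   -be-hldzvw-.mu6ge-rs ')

Pattern: a word boundary (`\b`, zero-width); then one or more of any character, then 2 to 4 of any character except [5bp] (captured); then one or more of a non-digit (lazy) (captured).
With 2 capturing groups, `findall` returns a 2-tuple per match.

[('jg44vpu   -be-hldzvw-.mu6ge-rs', ' ')]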